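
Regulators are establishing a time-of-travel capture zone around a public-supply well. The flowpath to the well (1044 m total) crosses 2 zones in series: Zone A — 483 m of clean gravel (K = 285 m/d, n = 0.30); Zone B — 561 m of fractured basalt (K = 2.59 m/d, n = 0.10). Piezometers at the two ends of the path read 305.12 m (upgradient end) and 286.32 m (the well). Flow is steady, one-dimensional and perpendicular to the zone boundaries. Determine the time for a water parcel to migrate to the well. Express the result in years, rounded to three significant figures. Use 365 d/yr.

Total head drop ΔH = 305.12 − 286.32 = 18.80 m
Continuity: the same q passes through each zone, so ΔH = q·Σ(L_j/K_j) — the zones act as resistances in series.
Σ(L/K) = 483/285 + 561/2.59 = 1.695 + 216.6 = 218.3 d
q = ΔH / Σ(L/K) = 18.80 / 218.3 = 0.08612 m/d (same in every zone)
Zone A: v = q/n = 0.08612/0.30 = 0.2871 m/d → t_A = 483/0.2871 = 1683 d
Zone B: v = q/n = 0.08612/0.10 = 0.8612 m/d → t_B = 561/0.8612 = 651.4 d
Total t = 1683 + 651.4 = 2334 d
   = 2334 / 365 = 6.39 yr

6.39 years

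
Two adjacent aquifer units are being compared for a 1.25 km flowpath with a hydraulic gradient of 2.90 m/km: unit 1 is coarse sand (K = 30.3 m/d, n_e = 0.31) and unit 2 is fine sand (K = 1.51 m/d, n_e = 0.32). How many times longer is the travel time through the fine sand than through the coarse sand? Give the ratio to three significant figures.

20.7

Unit 1 (coarse sand): v = 30.3×0.0029/0.31 = 0.2835 m/d, t = 1250/0.2835 = 4410 d
Unit 2 (fine sand): v = 1.51×0.0029/0.32 = 0.01368 m/d, t = 1250/0.01368 = 91350 d
t(fine sand) / t(coarse sand) = 91350/4410 = 20.7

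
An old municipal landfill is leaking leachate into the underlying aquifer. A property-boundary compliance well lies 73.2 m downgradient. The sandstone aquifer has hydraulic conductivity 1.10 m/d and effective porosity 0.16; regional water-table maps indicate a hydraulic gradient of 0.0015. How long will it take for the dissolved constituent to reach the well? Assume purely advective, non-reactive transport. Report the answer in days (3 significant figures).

q = Ki = 1.10 × 0.0015 = 0.001650 m/d
v = Ki/n = 1.10·0.0015/0.16 = 0.01031 m/d
t = L / v = 73.2 / 0.01031 = 7098 d

7100 days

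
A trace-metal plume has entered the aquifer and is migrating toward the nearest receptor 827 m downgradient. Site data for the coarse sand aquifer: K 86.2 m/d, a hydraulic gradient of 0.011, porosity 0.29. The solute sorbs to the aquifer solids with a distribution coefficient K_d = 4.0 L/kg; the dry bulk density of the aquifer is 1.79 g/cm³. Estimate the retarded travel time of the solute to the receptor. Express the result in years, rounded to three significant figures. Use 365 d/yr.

17.8 years

Specific discharge q = 86.2 × 0.011 = 0.9482 m/d
Average linear velocity = 0.9482 / 0.29 = 3.270 m/d
Retardation R = 1 + ρ_b·K_d/n = 1 + 1.79×4.0/0.29 = 25.69
Contaminant velocity v_c = v/R = 3.270/25.69 = 0.1273 m/d
t = L/v_c = 827/0.1273 = 6498 d
   = 6498/365 = 17.8 yr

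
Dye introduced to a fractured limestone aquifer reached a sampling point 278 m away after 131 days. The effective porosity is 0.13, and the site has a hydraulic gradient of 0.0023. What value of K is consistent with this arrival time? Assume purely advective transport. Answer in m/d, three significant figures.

v = L / t = 278 / 131 = 2.122 m/d
K = v · n / i = 2.122 × 0.13 / 0.0023 = 120 m/d

120 m/d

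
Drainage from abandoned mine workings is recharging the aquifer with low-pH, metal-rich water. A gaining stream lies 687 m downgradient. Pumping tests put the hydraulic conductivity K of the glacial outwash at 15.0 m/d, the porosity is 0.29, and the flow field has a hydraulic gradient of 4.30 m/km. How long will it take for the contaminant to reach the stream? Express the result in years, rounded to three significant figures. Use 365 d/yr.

8.46 years

Specific discharge q = 15.0 × 0.0043 = 0.06450 m/d
v = Ki/n = 15.0·0.0043/0.29 = 0.2224 m/d
t = L / v = 687 / 0.2224 = 3089 d
   = 3089 / 365 = 8.46 yr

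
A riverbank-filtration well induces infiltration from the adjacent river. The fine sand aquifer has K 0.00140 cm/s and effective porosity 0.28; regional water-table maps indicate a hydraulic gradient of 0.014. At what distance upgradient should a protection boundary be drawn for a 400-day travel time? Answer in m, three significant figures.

24.2 m

K = 0.00140 cm/s × 864 = 1.210 m/d
q = Ki = 1.210 × 0.014 = 0.01693 m/d
v = Ki/n = 1.210·0.014/0.28 = 0.06048 m/d
L = v × T = 0.06048 × 400 = 24.19 m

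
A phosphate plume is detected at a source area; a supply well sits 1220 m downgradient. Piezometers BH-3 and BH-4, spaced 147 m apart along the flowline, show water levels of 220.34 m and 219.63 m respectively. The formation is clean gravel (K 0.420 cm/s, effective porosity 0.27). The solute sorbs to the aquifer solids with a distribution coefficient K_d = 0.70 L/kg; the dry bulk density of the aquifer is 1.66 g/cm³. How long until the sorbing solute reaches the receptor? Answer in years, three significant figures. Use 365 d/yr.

Hydraulic gradient i = (220.34 − 219.63) / 147 = 0.71 / 147 = 0.004830
K = 0.420 cm/s × 864 = 362.9 m/d
Darcy flux q = K·i = 362.9 × 0.004830 = 1.753 m/d
Average linear velocity = 1.753 / 0.27 = 6.491 m/d
Retardation R = 1 + ρ_b·K_d/n = 1 + 1.66×0.70/0.27 = 5.304
Contaminant velocity v_c = v/R = 6.491/5.304 = 1.224 m/d
t = L/v_c = 1220/1.224 = 996.8 d
   = 996.8/365 = 2.73 yr

2.73 years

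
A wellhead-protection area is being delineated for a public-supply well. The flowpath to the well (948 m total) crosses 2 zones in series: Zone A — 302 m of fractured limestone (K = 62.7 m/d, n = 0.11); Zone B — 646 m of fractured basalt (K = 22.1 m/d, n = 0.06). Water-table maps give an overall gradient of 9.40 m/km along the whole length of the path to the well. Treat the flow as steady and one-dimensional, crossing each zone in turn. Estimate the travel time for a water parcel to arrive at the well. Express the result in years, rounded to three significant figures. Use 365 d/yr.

0.753 years

Continuity: the same q passes through each zone, so ΔH = q·Σ(L_j/K_j) — the zones act as resistances in series.
Σ(L/K) = 302/62.7 + 646/22.1 = 4.817 + 29.23 = 34.05 d
K_eq = L_total / Σ(L/K) = 948 / 34.05 = 27.84 m/d
q = K_eq · i = 27.84 × 0.0094 = 0.2617 m/d (same in every zone)
Zone A: v = q/n = 0.2617/0.11 = 2.379 m/d → t_A = 302/2.379 = 126.9 d
Zone B: v = q/n = 0.2617/0.06 = 4.362 m/d → t_B = 646/4.362 = 148.1 d
Total t = 126.9 + 148.1 = 275.0 d
   = 275.0 / 365 = 0.753 yr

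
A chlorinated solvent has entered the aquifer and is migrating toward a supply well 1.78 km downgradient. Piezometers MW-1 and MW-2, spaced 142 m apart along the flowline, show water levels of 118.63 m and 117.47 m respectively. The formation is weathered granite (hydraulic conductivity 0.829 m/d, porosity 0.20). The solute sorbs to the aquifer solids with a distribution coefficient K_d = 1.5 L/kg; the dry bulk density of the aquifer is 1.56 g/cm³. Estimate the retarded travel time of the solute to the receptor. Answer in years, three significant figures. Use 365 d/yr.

1830 years

Hydraulic gradient i = (118.63 − 117.47) / 142 = 1.16 / 142 = 0.008169
Specific discharge q = 0.829 × 0.008169 = 0.006772 m/d
Average linear velocity = 0.006772 / 0.20 = 0.03386 m/d
Retardation R = 1 + ρ_b·K_d/n = 1 + 1.56×1.5/0.20 = 12.70
Contaminant velocity v_c = v/R = 0.03386/12.70 = 0.002666 m/d
L = 1.78 km = 1780 m
t = L/v_c = 1780/0.002666 = 667600 d
   = 667600/365 = 1830 yr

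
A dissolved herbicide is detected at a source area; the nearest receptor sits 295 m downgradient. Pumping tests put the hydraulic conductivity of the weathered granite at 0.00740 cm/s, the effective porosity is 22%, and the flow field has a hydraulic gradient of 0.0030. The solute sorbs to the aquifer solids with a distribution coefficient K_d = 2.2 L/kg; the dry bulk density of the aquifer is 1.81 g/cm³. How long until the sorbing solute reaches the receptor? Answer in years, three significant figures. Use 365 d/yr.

177 years

K = 0.00740 cm/s × 864 = 6.394 m/d
q = Ki = 6.394 × 0.0030 = 0.01918 m/d
Seepage velocity v = q / n = 0.01918 / 0.22 = 0.08719 m/d
Retardation R = 1 + ρ_b·K_d/n = 1 + 1.81×2.2/0.22 = 19.10
Contaminant velocity v_c = v/R = 0.08719/19.10 = 0.004565 m/d
t = L/v_c = 295/0.004565 = 64630 d
   = 64630/365 = 177 yr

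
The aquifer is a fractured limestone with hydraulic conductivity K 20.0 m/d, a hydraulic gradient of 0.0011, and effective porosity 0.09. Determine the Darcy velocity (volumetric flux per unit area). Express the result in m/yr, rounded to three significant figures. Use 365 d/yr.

q = Ki = 20.0 × 0.0011 = 0.02200 m/d
   = 0.02200 × 365 = 8.03 m/yr

8.03 m/yr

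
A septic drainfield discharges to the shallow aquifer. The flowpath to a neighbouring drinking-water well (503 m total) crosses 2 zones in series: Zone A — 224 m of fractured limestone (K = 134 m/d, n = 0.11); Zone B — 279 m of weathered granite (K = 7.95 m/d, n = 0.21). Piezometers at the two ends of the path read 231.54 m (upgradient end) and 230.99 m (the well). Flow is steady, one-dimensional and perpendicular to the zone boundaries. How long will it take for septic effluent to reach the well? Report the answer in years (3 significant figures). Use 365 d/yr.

15.2 years

Total head drop ΔH = 231.54 − 230.99 = 0.55 m
Steady 1-D flow in series ⇒ the Darcy flux q is identical in every zone and the zone head losses add (resistances L/K in series).
Σ(L/K) = 224/134 + 279/7.95 = 1.672 + 35.09 = 36.77 d
q = ΔH / Σ(L/K) = 0.55 / 36.77 = 0.01496 m/d (same in every zone)
Zone A: v = q/n = 0.01496/0.11 = 0.1360 m/d → t_A = 224/0.1360 = 1647 d
Zone B: v = q/n = 0.01496/0.21 = 0.07124 m/d → t_B = 279/0.07124 = 3917 d
Total t = 1647 + 3917 = 5564 d
   = 5564 / 365 = 15.2 yr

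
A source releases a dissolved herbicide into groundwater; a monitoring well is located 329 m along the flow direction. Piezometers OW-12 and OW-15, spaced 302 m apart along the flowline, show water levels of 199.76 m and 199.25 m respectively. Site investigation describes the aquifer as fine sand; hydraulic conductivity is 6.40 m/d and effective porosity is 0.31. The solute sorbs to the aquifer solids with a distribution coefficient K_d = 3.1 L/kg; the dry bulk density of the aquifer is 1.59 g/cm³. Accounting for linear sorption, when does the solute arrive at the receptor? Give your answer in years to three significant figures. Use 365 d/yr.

Hydraulic gradient i = (199.76 − 199.25) / 302 = 0.51 / 302 = 0.001689
Darcy flux q = K·i = 6.40 × 0.001689 = 0.01081 m/d
v = Ki/n = 6.40·0.001689/0.31 = 0.03486 m/d
Retardation R = 1 + ρ_b·K_d/n = 1 + 1.59×3.1/0.31 = 16.90
Contaminant velocity v_c = v/R = 0.03486/16.90 = 0.002063 m/d
t = L/v_c = 329/0.002063 = 159500 d
   = 159500/365 = 437 yr

437 years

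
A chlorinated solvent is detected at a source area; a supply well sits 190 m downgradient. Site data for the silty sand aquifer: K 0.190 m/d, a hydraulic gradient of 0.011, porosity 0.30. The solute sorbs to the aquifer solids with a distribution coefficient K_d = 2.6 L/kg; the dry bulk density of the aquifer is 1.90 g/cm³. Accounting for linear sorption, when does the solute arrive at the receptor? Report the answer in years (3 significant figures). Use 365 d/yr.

Darcy flux q = K·i = 0.190 × 0.011 = 0.002090 m/d
Average linear velocity = 0.002090 / 0.30 = 0.006967 m/d
Retardation R = 1 + ρ_b·K_d/n = 1 + 1.90×2.6/0.30 = 17.47
Contaminant velocity v_c = v/R = 0.006967/17.47 = 3.989e-4 m/d
t = L/v_c = 190/3.989e-4 = 476400 d
   = 476400/365 = 1310 yr

1310 years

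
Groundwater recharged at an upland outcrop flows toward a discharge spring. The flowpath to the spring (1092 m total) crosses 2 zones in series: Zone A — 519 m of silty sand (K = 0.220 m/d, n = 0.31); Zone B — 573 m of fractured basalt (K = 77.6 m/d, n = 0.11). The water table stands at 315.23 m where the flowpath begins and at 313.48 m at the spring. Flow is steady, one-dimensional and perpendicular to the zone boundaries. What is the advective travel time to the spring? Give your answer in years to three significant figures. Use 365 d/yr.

830 years

Total head drop ΔH = 315.23 − 313.48 = 1.75 m
Continuity: the same q passes through each zone, so ΔH = q·Σ(L_j/K_j) — the zones act as resistances in series.
Σ(L/K) = 519/0.220 + 573/77.6 = 2359 + 7.384 = 2366 d
q = ΔH / Σ(L/K) = 1.75 / 2366 = 7.395e-4 m/d (same in every zone)
Zone A: v = q/n = 7.395e-4/0.31 = 0.002385 m/d → t_A = 519/0.002385 = 217600 d
Zone B: v = q/n = 7.395e-4/0.11 = 0.006723 m/d → t_B = 573/0.006723 = 85230 d
Total t = 217600 + 85230 = 302800 d
   = 302800 / 365 = 830 yr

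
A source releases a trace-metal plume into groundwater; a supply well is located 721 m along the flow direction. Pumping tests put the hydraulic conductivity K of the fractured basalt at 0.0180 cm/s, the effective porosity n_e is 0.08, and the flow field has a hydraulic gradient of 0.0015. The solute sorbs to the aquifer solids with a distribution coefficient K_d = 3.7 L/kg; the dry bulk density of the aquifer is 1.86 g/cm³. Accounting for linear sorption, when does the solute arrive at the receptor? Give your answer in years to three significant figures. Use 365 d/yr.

590 years

K = 0.0180 cm/s × 864 = 15.55 m/d
Specific discharge q = 15.55 × 0.0015 = 0.02333 m/d
v_s = q/n_e = 0.02333/0.08 = 0.2916 m/d
Retardation R = 1 + ρ_b·K_d/n = 1 + 1.86×3.7/0.08 = 87.03
Contaminant velocity v_c = v/R = 0.2916/87.03 = 0.003351 m/d
t = L/v_c = 721/0.003351 = 215200 d
   = 215200/365 = 590 yr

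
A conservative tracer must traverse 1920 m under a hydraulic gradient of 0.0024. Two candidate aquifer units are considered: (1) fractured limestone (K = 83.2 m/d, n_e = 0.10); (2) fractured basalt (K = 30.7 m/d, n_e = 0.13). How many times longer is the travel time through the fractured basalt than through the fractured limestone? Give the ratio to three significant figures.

Unit 1 (fractured limestone): v = 83.2×0.0024/0.10 = 1.997 m/d, t = 1920/1.997 = 961.5 d
Unit 2 (fractured basalt): v = 30.7×0.0024/0.13 = 0.5668 m/d, t = 1920/0.5668 = 3388 d
t(fractured basalt) / t(fractured limestone) = 3388/961.5 = 3.52

3.52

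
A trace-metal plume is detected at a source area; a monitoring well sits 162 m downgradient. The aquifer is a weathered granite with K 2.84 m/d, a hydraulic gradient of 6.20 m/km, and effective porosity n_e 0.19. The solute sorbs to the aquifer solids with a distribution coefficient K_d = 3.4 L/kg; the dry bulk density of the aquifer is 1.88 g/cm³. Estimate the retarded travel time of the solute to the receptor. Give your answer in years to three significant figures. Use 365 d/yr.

166 years

Darcy flux q = K·i = 2.84 × 0.0062 = 0.01761 m/d
v = Ki/n = 2.84·0.0062/0.19 = 0.09267 m/d
Retardation R = 1 + ρ_b·K_d/n = 1 + 1.88×3.4/0.19 = 34.64
Contaminant velocity v_c = v/R = 0.09267/34.64 = 0.002675 m/d
t = L/v_c = 162/0.002675 = 60560 d
   = 60560/365 = 166 yr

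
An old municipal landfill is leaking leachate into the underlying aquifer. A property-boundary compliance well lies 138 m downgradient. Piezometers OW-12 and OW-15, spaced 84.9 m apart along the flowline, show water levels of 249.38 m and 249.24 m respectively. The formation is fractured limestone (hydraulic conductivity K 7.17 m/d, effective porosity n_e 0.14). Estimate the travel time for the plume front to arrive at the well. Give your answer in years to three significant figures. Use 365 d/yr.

Hydraulic gradient i = (249.38 − 249.24) / 84.9 = 0.14 / 84.9 = 0.001649
q = Ki = 7.17 × 0.001649 = 0.01182 m/d
Seepage velocity v = q / n = 0.01182 / 0.14 = 0.08445 m/d
t = L / v = 138 / 0.08445 = 1634 d
   = 1634 / 365 = 4.48 yr

4.48 years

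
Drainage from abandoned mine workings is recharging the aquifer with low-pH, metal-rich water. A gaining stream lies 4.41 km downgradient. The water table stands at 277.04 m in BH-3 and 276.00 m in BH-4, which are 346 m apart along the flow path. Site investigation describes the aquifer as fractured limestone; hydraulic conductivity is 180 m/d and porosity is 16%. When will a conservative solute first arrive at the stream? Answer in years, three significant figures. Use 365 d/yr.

3.57 years

Hydraulic gradient i = (277.04 − 276.00) / 346 = 1.04 / 346 = 0.003006
Specific discharge q = 180 × 0.003006 = 0.5410 m/d
v_s = q/n_e = 0.5410/0.16 = 3.382 m/d
L = 4.41 km = 4410 m
t = L / v = 4410 / 3.382 = 1304 d
   = 1304 / 365 = 3.57 yr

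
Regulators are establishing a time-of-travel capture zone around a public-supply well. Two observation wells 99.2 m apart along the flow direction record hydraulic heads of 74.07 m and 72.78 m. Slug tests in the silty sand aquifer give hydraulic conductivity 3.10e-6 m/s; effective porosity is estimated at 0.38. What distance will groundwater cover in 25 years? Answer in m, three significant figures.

83.6 m

Hydraulic gradient i = (74.07 − 72.78) / 99.2 = 1.29 / 99.2 = 0.01300
K = 3.10e-6 m/s × 86400 s/d = 0.2678 m/d
Darcy flux q = K·i = 0.2678 × 0.01300 = 0.003483 m/d
v_s = q/n_e = 0.003483/0.38 = 0.009166 m/d
T = 25 yr × 365 = 9125 d
L = v × T = 0.009166 × 9125 = 83.64 m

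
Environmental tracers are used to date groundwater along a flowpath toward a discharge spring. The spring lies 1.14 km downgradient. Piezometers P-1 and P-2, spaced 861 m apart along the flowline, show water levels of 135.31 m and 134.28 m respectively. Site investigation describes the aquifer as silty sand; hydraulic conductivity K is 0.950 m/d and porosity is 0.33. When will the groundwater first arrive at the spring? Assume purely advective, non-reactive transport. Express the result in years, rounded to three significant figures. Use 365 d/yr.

907 years

Hydraulic gradient i = (135.31 − 134.28) / 861 = 1.03 / 861 = 0.001196
Darcy flux q = K·i = 0.950 × 0.001196 = 0.001136 m/d
Average linear velocity = 0.001136 / 0.33 = 0.003444 m/d
L = 1.14 km = 1140 m
t = L / v = 1140 / 0.003444 = 331000 d
   = 331000 / 365 = 907 yr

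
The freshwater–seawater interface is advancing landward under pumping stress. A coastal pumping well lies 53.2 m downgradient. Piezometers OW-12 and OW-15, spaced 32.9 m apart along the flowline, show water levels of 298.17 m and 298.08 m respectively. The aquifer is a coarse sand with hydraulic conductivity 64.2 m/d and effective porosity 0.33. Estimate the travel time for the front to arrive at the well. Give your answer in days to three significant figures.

100 days

Hydraulic gradient i = (298.17 − 298.08) / 32.9 = 0.09 / 32.9 = 0.002736
Specific discharge q = 64.2 × 0.002736 = 0.1756 m/d
Seepage velocity v = q / n = 0.1756 / 0.33 = 0.5322 m/d
t = L / v = 53.2 / 0.5322 = 99.96 d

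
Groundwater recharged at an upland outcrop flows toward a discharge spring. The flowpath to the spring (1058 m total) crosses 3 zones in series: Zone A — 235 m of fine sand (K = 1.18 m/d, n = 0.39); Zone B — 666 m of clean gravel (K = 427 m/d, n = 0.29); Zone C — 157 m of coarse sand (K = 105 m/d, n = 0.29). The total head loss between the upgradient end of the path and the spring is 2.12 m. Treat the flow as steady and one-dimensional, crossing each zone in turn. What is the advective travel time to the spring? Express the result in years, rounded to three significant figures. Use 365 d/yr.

Steady 1-D flow in series ⇒ the Darcy flux q is identical in every zone and the zone head losses add (resistances L/K in series).
Σ(L/K) = 235/1.18 + 666/427 + 157/105 = 199.2 + 1.560 + 1.495 = 202.2 d
q = ΔH / Σ(L/K) = 2.12 / 202.2 = 0.01048 m/d (same in every zone)
Zone A: v = q/n = 0.01048/0.39 = 0.02688 m/d → t_A = 235/0.02688 = 8742 d
Zone B: v = q/n = 0.01048/0.29 = 0.03615 m/d → t_B = 666/0.03615 = 18420 d
Zone C: v = q/n = 0.01048/0.29 = 0.03615 m/d → t_C = 157/0.03615 = 4343 d
Total t = 8742 + 18420 + 4343 = 31510 d
   = 31510 / 365 = 86.3 yr

86.3 years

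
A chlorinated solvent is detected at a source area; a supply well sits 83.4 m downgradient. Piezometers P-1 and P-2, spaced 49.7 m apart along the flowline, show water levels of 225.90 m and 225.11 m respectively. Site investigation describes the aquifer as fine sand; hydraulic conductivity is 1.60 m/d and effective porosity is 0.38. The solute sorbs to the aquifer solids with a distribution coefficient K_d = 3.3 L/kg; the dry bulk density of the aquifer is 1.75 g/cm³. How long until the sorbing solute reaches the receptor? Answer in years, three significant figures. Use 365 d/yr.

Hydraulic gradient i = (225.90 − 225.11) / 49.7 = 0.79 / 49.7 = 0.01590
q = Ki = 1.60 × 0.01590 = 0.02543 m/d
v_s = q/n_e = 0.02543/0.38 = 0.06693 m/d
Retardation R = 1 + ρ_b·K_d/n = 1 + 1.75×3.3/0.38 = 16.20
Contaminant velocity v_c = v/R = 0.06693/16.20 = 0.004132 m/d
t = L/v_c = 83.4/0.004132 = 20180 d
   = 20180/365 = 55.3 yr

55.3 years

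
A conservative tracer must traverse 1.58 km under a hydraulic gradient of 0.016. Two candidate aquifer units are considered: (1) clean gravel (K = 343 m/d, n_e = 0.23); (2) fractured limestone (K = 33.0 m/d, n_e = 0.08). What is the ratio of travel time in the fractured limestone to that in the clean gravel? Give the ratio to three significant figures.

3.62

Unit 1 (clean gravel): v = 343×0.016/0.23 = 23.86 m/d, t = 1580/23.86 = 66.22 d
Unit 2 (fractured limestone): v = 33.0×0.016/0.08 = 6.600 m/d, t = 1580/6.600 = 239.4 d
t(fractured limestone) / t(clean gravel) = 239.4/66.22 = 3.62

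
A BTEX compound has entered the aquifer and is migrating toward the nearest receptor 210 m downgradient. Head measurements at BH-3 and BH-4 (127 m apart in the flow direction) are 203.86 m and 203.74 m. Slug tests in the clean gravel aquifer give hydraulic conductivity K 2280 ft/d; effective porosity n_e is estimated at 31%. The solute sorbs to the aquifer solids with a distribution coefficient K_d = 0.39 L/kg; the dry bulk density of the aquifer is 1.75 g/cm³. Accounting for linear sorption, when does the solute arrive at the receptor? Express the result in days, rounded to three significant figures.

317 days

Hydraulic gradient i = (203.86 − 203.74) / 127 = 0.12 / 127 = 9.449e-4
K = 2280 ft/d × 0.3048 = 694.9 m/d
q = Ki = 694.9 × 9.449e-4 = 0.6566 m/d
Seepage velocity v = q / n = 0.6566 / 0.31 = 2.118 m/d
Retardation R = 1 + ρ_b·K_d/n = 1 + 1.75×0.39/0.31 = 3.202
Contaminant velocity v_c = v/R = 2.118/3.202 = 0.6616 m/d
t = L/v_c = 210/0.6616 = 317.4 d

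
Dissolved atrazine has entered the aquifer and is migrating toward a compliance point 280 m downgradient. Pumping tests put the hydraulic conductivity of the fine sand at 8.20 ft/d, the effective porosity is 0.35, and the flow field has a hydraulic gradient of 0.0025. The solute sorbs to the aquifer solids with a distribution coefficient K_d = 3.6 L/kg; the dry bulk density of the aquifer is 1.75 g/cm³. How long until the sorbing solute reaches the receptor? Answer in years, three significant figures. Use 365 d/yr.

K = 8.20 ft/d × 0.3048 = 2.499 m/d
Darcy flux q = K·i = 2.499 × 0.0025 = 0.006248 m/d
Average linear velocity = 0.006248 / 0.35 = 0.01785 m/d
Retardation R = 1 + ρ_b·K_d/n = 1 + 1.75×3.6/0.35 = 19.00
Contaminant velocity v_c = v/R = 0.01785/19.00 = 9.396e-4 m/d
t = L/v_c = 280/9.396e-4 = 298000 d
   = 298000/365 = 816 yr

816 years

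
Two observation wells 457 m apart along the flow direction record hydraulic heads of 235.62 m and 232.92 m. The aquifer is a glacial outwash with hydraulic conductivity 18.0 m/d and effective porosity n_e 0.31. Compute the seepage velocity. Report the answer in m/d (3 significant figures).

Hydraulic gradient i = (235.62 − 232.92) / 457 = 2.70 / 457 = 0.005908
q = Ki = 18.0 × 0.005908 = 0.1063 m/d
Seepage velocity v = q / n = 0.1063 / 0.31 = 0.3431 m/d

0.343 m/d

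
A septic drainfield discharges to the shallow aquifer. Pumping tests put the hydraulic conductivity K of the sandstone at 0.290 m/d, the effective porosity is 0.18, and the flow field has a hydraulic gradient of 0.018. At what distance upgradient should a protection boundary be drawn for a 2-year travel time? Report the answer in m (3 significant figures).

q = Ki = 0.290 × 0.018 = 0.005220 m/d
Average linear velocity = 0.005220 / 0.18 = 0.02900 m/d
T = 2 yr × 365 = 730 d
L = v × T = 0.02900 × 730 = 21.17 m

21.2 m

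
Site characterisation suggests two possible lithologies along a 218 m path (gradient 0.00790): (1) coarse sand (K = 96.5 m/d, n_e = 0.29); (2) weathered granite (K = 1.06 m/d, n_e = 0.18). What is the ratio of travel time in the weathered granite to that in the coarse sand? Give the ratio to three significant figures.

56.5

Unit 1 (coarse sand): v = 96.5×0.0079/0.29 = 2.629 m/d, t = 218/2.629 = 82.93 d
Unit 2 (weathered granite): v = 1.06×0.0079/0.18 = 0.04652 m/d, t = 218/0.04652 = 4686 d
t(weathered granite) / t(coarse sand) = 4686/82.93 = 56.5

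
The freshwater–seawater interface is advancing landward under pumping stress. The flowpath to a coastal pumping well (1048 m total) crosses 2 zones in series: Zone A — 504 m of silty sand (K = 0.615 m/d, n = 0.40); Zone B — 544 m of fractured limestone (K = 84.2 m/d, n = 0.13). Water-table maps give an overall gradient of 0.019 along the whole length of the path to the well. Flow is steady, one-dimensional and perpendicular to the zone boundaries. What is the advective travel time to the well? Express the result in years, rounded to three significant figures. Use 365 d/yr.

30.9 years

Steady 1-D flow in series ⇒ the Darcy flux q is identical in every zone and the zone head losses add (resistances L/K in series).
Σ(L/K) = 504/0.615 + 544/84.2 = 819.5 + 6.461 = 826.0 d
K_eq = L_total / Σ(L/K) = 1048 / 826.0 = 1.269 m/d
q = K_eq · i = 1.269 × 0.019 = 0.02411 m/d (same in every zone)
Zone A: v = q/n = 0.02411/0.40 = 0.06027 m/d → t_A = 504/0.06027 = 8363 d
Zone B: v = q/n = 0.02411/0.13 = 0.1854 m/d → t_B = 544/0.1854 = 2934 d
Total t = 8363 + 2934 = 11300 d
   = 11300 / 365 = 30.9 yr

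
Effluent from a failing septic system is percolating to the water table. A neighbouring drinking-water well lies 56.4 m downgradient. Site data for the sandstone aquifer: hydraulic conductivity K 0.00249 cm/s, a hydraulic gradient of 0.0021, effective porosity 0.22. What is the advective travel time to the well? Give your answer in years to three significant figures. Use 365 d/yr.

K = 0.00249 cm/s × 864 = 2.151 m/d
Darcy flux q = K·i = 2.151 × 0.0021 = 0.004518 m/d
Seepage velocity v = q / n = 0.004518 / 0.22 = 0.02054 m/d
t = L / v = 56.4 / 0.02054 = 2746 d
   = 2746 / 365 = 7.52 yr

7.52 years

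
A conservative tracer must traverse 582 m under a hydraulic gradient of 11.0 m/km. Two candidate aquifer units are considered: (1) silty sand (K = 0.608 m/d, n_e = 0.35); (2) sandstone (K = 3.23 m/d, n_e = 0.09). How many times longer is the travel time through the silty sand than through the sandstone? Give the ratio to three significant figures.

Unit 1 (silty sand): v = 0.608×0.011/0.35 = 0.01911 m/d, t = 582/0.01911 = 30460 d
Unit 2 (sandstone): v = 3.23×0.011/0.09 = 0.3948 m/d, t = 582/0.3948 = 1474 d
t(silty sand) / t(sandstone) = 30460/1474 = 20.7

20.7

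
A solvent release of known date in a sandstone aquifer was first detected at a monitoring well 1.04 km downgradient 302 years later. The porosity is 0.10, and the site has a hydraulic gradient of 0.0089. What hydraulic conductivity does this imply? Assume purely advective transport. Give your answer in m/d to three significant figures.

t = 302 years = 110200 d
L = 1.04 km = 1040 m
v = L / t = 1040 / 110200 = 0.009435 m/d
K = v · n / i = 0.009435 × 0.10 / 0.0089 = 0.106 m/d

0.106 m/d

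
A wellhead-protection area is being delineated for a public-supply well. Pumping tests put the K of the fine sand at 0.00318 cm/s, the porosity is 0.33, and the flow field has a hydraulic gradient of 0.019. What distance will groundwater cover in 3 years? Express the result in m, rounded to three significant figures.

173 m

K = 0.00318 cm/s × 864 = 2.748 m/d
Darcy flux q = K·i = 2.748 × 0.019 = 0.05220 m/d
Average linear velocity = 0.05220 / 0.33 = 0.1582 m/d
T = 3 yr × 365 = 1095 d
L = v × T = 0.1582 × 1095 = 173.2 m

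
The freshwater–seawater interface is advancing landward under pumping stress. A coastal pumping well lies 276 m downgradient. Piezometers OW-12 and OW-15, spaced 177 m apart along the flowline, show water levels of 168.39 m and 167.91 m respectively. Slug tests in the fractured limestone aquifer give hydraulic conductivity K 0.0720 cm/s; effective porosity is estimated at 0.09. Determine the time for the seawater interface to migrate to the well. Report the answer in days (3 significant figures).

147 days

Hydraulic gradient i = (168.39 − 167.91) / 177 = 0.48 / 177 = 0.002712
K = 0.0720 cm/s × 864 = 62.21 m/d
Darcy flux q = K·i = 62.21 × 0.002712 = 0.1687 m/d
v_s = q/n_e = 0.1687/0.09 = 1.874 m/d
t = L / v = 276 / 1.874 = 147.2 d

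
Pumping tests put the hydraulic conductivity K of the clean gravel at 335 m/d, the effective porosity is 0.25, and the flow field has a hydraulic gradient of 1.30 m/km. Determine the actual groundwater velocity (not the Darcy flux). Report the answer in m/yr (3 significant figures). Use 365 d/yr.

636 m/yr

q = Ki = 335 × 0.0013 = 0.4355 m/d
Average linear velocity = 0.4355 / 0.25 = 1.742 m/d
   = 1.742 × 365 = 636 m/yr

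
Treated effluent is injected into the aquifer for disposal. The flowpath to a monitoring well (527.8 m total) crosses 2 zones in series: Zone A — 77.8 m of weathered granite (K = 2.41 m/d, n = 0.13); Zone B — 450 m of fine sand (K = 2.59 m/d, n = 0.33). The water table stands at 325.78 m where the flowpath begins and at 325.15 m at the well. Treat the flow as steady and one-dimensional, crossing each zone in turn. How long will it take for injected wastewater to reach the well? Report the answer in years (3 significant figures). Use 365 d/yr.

142 years

Total head drop ΔH = 325.78 − 325.15 = 0.63 m
Steady 1-D flow in series ⇒ the Darcy flux q is identical in every zone and the zone head losses add (resistances L/K in series).
Σ(L/K) = 77.8/2.41 + 450/2.59 = 32.28 + 173.7 = 206.0 d
q = ΔH / Σ(L/K) = 0.63 / 206.0 = 0.003058 m/d (same in every zone)
Zone A: v = q/n = 0.003058/0.13 = 0.02352 m/d → t_A = 77.8/0.02352 = 3308 d
Zone B: v = q/n = 0.003058/0.33 = 0.009266 m/d → t_B = 450/0.009266 = 48560 d
Total t = 3308 + 48560 = 51870 d
   = 51870 / 365 = 142 yr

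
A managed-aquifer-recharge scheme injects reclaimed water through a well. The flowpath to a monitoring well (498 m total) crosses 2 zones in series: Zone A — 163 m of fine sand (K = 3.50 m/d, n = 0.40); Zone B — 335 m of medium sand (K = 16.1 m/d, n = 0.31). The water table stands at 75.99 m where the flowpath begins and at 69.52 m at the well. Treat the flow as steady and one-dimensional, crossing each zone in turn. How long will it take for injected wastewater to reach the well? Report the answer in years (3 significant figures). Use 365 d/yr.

Total head drop ΔH = 75.99 − 69.52 = 6.47 m
Continuity: the same q passes through each zone, so ΔH = q·Σ(L_j/K_j) — the zones act as resistances in series.
Σ(L/K) = 163/3.50 + 335/16.1 = 46.57 + 20.81 = 67.38 d
q = ΔH / Σ(L/K) = 6.47 / 67.38 = 0.09602 m/d (same in every zone)
Zone A: v = q/n = 0.09602/0.40 = 0.2401 m/d → t_A = 163/0.2401 = 679.0 d
Zone B: v = q/n = 0.09602/0.31 = 0.3098 m/d → t_B = 335/0.3098 = 1081 d
Total t = 679.0 + 1081 = 1760 d
   = 1760 / 365 = 4.82 yr

4.82 years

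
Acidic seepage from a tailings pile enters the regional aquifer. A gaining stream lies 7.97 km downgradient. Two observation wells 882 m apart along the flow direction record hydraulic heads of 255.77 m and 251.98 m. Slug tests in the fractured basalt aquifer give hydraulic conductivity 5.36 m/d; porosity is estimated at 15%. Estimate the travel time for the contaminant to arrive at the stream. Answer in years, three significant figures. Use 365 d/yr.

142 years

Hydraulic gradient i = (255.77 − 251.98) / 882 = 3.79 / 882 = 0.004297
Specific discharge q = 5.36 × 0.004297 = 0.02303 m/d
Average linear velocity = 0.02303 / 0.15 = 0.1535 m/d
L = 7.97 km = 7970 m
t = L / v = 7970 / 0.1535 = 51910 d
   = 51910 / 365 = 142 yr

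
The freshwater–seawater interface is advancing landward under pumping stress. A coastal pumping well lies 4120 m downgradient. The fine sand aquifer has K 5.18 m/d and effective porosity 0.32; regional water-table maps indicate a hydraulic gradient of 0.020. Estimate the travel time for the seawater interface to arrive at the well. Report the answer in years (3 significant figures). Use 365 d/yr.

34.9 years

Specific discharge q = 5.18 × 0.020 = 0.1036 m/d
v_s = q/n_e = 0.1036/0.32 = 0.3238 m/d
t = L / v = 4120 / 0.3238 = 12730 d
   = 12730 / 365 = 34.9 yr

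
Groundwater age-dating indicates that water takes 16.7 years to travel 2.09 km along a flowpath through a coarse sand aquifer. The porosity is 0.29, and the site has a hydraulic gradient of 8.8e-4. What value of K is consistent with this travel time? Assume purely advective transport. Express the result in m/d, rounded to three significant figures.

t = 16.7 years = 6096 d
L = 2.09 km = 2090 m
v = L / t = 2090 / 6096 = 0.3429 m/d
K = v · n / i = 0.3429 × 0.29 / 8.8e-4 = 113 m/d

113 m/d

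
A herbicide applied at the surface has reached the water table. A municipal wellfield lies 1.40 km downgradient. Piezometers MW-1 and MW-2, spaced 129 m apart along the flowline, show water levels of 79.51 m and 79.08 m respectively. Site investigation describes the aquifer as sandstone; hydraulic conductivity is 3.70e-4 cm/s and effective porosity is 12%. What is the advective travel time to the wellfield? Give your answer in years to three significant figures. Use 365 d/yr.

432 years

Hydraulic gradient i = (79.51 − 79.08) / 129 = 0.43 / 129 = 0.003333
K = 3.70e-4 cm/s × 864 = 0.3197 m/d
Darcy flux q = K·i = 0.3197 × 0.003333 = 0.001066 m/d
Average linear velocity = 0.001066 / 0.12 = 0.008880 m/d
L = 1.40 km = 1400 m
t = L / v = 1400 / 0.008880 = 157700 d
   = 157700 / 365 = 432 yr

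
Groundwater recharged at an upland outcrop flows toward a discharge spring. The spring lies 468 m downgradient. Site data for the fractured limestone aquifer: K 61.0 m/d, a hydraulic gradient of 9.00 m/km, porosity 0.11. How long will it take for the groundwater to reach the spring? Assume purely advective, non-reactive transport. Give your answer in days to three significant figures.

93.8 days

Specific discharge q = 61.0 × 0.0090 = 0.5490 m/d
v = Ki/n = 61.0·0.0090/0.11 = 4.991 m/d
t = L / v = 468 / 4.991 = 93.77 d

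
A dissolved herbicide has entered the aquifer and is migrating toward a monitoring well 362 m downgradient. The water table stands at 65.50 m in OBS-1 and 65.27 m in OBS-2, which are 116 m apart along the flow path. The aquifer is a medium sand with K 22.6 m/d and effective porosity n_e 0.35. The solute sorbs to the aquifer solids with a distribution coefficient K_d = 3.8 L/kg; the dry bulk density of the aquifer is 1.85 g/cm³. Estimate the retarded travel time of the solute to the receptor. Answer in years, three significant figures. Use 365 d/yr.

163 years

Hydraulic gradient i = (65.50 − 65.27) / 116 = 0.23 / 116 = 0.001983
Darcy flux q = K·i = 22.6 × 0.001983 = 0.04481 m/d
Seepage velocity v = q / n = 0.04481 / 0.35 = 0.1280 m/d
Retardation R = 1 + ρ_b·K_d/n = 1 + 1.85×3.8/0.35 = 21.09
Contaminant velocity v_c = v/R = 0.1280/21.09 = 0.006072 m/d
t = L/v_c = 362/0.006072 = 59620 d
   = 59620/365 = 163 yr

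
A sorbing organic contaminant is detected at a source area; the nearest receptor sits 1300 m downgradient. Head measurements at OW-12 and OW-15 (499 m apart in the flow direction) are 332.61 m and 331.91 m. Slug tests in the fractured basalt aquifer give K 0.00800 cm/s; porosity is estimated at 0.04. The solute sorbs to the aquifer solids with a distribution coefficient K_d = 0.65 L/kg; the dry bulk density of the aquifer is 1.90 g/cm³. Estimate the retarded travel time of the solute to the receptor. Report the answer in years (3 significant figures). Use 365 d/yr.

Hydraulic gradient i = (332.61 − 331.91) / 499 = 0.70 / 499 = 0.001403
K = 0.00800 cm/s × 864 = 6.912 m/d
q = Ki = 6.912 × 0.001403 = 0.009696 m/d
Seepage velocity v = q / n = 0.009696 / 0.04 = 0.2424 m/d
Retardation R = 1 + ρ_b·K_d/n = 1 + 1.90×0.65/0.04 = 31.87
Contaminant velocity v_c = v/R = 0.2424/31.87 = 0.007605 m/d
t = L/v_c = 1300/0.007605 = 170900 d
   = 170900/365 = 468 yr

468 years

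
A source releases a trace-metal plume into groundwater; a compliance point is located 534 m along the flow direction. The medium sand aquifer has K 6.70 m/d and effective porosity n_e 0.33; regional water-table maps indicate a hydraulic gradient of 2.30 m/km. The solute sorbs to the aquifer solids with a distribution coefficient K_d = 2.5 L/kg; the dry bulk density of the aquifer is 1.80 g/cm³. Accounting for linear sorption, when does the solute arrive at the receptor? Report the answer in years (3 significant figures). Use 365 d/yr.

q = Ki = 6.70 × 0.0023 = 0.01541 m/d
Seepage velocity v = q / n = 0.01541 / 0.33 = 0.04670 m/d
Retardation R = 1 + ρ_b·K_d/n = 1 + 1.80×2.5/0.33 = 14.64
Contaminant velocity v_c = v/R = 0.04670/14.64 = 0.003190 m/d
t = L/v_c = 534/0.003190 = 167400 d
   = 167400/365 = 459 yr

459 years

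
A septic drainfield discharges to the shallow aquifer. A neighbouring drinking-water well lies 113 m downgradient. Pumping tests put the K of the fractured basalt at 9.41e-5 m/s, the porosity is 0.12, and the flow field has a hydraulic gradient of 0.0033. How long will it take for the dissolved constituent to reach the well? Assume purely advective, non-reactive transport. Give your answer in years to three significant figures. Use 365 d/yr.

K = 9.41e-5 m/s × 86400 s/d = 8.130 m/d
Specific discharge q = 8.130 × 0.0033 = 0.02683 m/d
Average linear velocity = 0.02683 / 0.12 = 0.2236 m/d
t = L / v = 113 / 0.2236 = 505.4 d
   = 505.4 / 365 = 1.38 yr

1.38 years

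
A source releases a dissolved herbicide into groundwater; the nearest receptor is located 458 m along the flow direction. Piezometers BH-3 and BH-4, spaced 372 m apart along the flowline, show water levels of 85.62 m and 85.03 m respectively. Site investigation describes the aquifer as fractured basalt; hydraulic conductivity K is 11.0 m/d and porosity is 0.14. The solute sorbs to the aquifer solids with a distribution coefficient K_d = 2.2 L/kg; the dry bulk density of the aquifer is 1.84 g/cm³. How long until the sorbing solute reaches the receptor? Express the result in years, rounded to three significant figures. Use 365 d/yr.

Hydraulic gradient i = (85.62 − 85.03) / 372 = 0.59 / 372 = 0.001586
Specific discharge q = 11.0 × 0.001586 = 0.01745 m/d
Average linear velocity = 0.01745 / 0.14 = 0.1246 m/d
Retardation R = 1 + ρ_b·K_d/n = 1 + 1.84×2.2/0.14 = 29.91
Contaminant velocity v_c = v/R = 0.1246/29.91 = 0.004166 m/d
t = L/v_c = 458/0.004166 = 109900 d
   = 109900/365 = 301 yr

301 years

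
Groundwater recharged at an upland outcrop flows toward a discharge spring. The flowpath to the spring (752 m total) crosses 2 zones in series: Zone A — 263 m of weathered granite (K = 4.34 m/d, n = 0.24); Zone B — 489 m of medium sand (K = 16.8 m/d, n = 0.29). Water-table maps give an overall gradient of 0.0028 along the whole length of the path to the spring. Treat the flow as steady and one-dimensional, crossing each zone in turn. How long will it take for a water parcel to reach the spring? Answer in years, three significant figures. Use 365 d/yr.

Steady 1-D flow in series ⇒ the Darcy flux q is identical in every zone and the zone head losses add (resistances L/K in series).
Σ(L/K) = 263/4.34 + 489/16.8 = 60.60 + 29.11 = 89.71 d
K_eq = L_total / Σ(L/K) = 752 / 89.71 = 8.383 m/d
q = K_eq · i = 8.383 × 0.0028 = 0.02347 m/d (same in every zone)
Zone A: v = q/n = 0.02347/0.24 = 0.09780 m/d → t_A = 263/0.09780 = 2689 d
Zone B: v = q/n = 0.02347/0.29 = 0.08094 m/d → t_B = 489/0.08094 = 6042 d
Total t = 2689 + 6042 = 8731 d
   = 8731 / 365 = 23.9 yr

23.9 years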